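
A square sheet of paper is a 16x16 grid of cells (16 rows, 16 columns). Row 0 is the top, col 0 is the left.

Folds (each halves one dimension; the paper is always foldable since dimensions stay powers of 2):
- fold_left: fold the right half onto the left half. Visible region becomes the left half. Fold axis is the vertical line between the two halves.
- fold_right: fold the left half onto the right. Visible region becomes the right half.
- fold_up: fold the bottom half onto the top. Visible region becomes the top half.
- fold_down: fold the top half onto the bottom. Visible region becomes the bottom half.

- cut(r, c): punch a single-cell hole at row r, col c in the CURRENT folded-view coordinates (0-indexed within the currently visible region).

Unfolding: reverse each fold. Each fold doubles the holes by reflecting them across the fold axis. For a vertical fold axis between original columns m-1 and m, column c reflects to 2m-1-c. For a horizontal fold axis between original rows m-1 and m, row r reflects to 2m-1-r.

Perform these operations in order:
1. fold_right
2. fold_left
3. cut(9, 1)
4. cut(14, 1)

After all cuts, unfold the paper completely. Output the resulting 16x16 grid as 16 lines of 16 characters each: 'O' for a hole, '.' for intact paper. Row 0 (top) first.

Answer: ................
................
................
................
................
................
................
................
................
.O....O..O....O.
................
................
................
................
.O....O..O....O.
................

Derivation:
Op 1 fold_right: fold axis v@8; visible region now rows[0,16) x cols[8,16) = 16x8
Op 2 fold_left: fold axis v@12; visible region now rows[0,16) x cols[8,12) = 16x4
Op 3 cut(9, 1): punch at orig (9,9); cuts so far [(9, 9)]; region rows[0,16) x cols[8,12) = 16x4
Op 4 cut(14, 1): punch at orig (14,9); cuts so far [(9, 9), (14, 9)]; region rows[0,16) x cols[8,12) = 16x4
Unfold 1 (reflect across v@12): 4 holes -> [(9, 9), (9, 14), (14, 9), (14, 14)]
Unfold 2 (reflect across v@8): 8 holes -> [(9, 1), (9, 6), (9, 9), (9, 14), (14, 1), (14, 6), (14, 9), (14, 14)]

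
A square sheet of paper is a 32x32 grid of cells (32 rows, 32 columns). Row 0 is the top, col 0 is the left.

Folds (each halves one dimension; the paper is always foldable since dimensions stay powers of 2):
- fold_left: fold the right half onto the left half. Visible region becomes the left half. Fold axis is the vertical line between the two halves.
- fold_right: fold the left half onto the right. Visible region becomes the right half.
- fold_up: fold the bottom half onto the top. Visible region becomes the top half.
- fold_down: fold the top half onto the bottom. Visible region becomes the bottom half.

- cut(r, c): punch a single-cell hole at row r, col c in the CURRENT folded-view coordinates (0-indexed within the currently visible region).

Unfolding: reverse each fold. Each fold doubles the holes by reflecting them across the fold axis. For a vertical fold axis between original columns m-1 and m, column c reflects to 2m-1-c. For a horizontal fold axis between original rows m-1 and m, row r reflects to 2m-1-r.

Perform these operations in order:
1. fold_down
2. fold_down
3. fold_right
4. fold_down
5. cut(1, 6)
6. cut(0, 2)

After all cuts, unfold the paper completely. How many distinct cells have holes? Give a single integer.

Op 1 fold_down: fold axis h@16; visible region now rows[16,32) x cols[0,32) = 16x32
Op 2 fold_down: fold axis h@24; visible region now rows[24,32) x cols[0,32) = 8x32
Op 3 fold_right: fold axis v@16; visible region now rows[24,32) x cols[16,32) = 8x16
Op 4 fold_down: fold axis h@28; visible region now rows[28,32) x cols[16,32) = 4x16
Op 5 cut(1, 6): punch at orig (29,22); cuts so far [(29, 22)]; region rows[28,32) x cols[16,32) = 4x16
Op 6 cut(0, 2): punch at orig (28,18); cuts so far [(28, 18), (29, 22)]; region rows[28,32) x cols[16,32) = 4x16
Unfold 1 (reflect across h@28): 4 holes -> [(26, 22), (27, 18), (28, 18), (29, 22)]
Unfold 2 (reflect across v@16): 8 holes -> [(26, 9), (26, 22), (27, 13), (27, 18), (28, 13), (28, 18), (29, 9), (29, 22)]
Unfold 3 (reflect across h@24): 16 holes -> [(18, 9), (18, 22), (19, 13), (19, 18), (20, 13), (20, 18), (21, 9), (21, 22), (26, 9), (26, 22), (27, 13), (27, 18), (28, 13), (28, 18), (29, 9), (29, 22)]
Unfold 4 (reflect across h@16): 32 holes -> [(2, 9), (2, 22), (3, 13), (3, 18), (4, 13), (4, 18), (5, 9), (5, 22), (10, 9), (10, 22), (11, 13), (11, 18), (12, 13), (12, 18), (13, 9), (13, 22), (18, 9), (18, 22), (19, 13), (19, 18), (20, 13), (20, 18), (21, 9), (21, 22), (26, 9), (26, 22), (27, 13), (27, 18), (28, 13), (28, 18), (29, 9), (29, 22)]

Answer: 32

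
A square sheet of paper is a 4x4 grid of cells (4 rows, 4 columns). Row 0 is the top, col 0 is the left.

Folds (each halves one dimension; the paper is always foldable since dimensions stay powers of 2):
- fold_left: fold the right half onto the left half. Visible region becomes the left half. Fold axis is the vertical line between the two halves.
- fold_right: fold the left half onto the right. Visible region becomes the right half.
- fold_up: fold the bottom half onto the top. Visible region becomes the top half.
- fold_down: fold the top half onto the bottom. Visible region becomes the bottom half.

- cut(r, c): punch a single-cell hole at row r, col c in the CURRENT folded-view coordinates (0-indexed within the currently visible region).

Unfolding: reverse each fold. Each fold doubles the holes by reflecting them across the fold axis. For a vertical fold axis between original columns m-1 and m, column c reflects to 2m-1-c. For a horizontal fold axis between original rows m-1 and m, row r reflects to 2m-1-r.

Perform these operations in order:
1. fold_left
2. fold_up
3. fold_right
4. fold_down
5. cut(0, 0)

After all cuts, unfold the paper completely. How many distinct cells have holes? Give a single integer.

Op 1 fold_left: fold axis v@2; visible region now rows[0,4) x cols[0,2) = 4x2
Op 2 fold_up: fold axis h@2; visible region now rows[0,2) x cols[0,2) = 2x2
Op 3 fold_right: fold axis v@1; visible region now rows[0,2) x cols[1,2) = 2x1
Op 4 fold_down: fold axis h@1; visible region now rows[1,2) x cols[1,2) = 1x1
Op 5 cut(0, 0): punch at orig (1,1); cuts so far [(1, 1)]; region rows[1,2) x cols[1,2) = 1x1
Unfold 1 (reflect across h@1): 2 holes -> [(0, 1), (1, 1)]
Unfold 2 (reflect across v@1): 4 holes -> [(0, 0), (0, 1), (1, 0), (1, 1)]
Unfold 3 (reflect across h@2): 8 holes -> [(0, 0), (0, 1), (1, 0), (1, 1), (2, 0), (2, 1), (3, 0), (3, 1)]
Unfold 4 (reflect across v@2): 16 holes -> [(0, 0), (0, 1), (0, 2), (0, 3), (1, 0), (1, 1), (1, 2), (1, 3), (2, 0), (2, 1), (2, 2), (2, 3), (3, 0), (3, 1), (3, 2), (3, 3)]

Answer: 16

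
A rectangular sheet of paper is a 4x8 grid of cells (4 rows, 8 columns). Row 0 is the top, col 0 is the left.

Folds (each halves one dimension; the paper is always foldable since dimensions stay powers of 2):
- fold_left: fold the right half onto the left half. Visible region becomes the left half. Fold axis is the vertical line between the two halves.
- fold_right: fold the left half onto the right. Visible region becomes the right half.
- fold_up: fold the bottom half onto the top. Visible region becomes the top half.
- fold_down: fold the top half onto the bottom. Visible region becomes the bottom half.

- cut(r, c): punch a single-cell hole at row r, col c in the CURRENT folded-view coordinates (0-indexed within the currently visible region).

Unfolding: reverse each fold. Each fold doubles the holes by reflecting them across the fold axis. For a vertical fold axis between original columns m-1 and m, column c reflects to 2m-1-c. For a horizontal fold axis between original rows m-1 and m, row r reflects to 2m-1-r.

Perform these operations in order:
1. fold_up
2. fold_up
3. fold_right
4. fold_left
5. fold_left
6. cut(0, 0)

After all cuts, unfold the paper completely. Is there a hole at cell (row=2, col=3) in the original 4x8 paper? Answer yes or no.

Op 1 fold_up: fold axis h@2; visible region now rows[0,2) x cols[0,8) = 2x8
Op 2 fold_up: fold axis h@1; visible region now rows[0,1) x cols[0,8) = 1x8
Op 3 fold_right: fold axis v@4; visible region now rows[0,1) x cols[4,8) = 1x4
Op 4 fold_left: fold axis v@6; visible region now rows[0,1) x cols[4,6) = 1x2
Op 5 fold_left: fold axis v@5; visible region now rows[0,1) x cols[4,5) = 1x1
Op 6 cut(0, 0): punch at orig (0,4); cuts so far [(0, 4)]; region rows[0,1) x cols[4,5) = 1x1
Unfold 1 (reflect across v@5): 2 holes -> [(0, 4), (0, 5)]
Unfold 2 (reflect across v@6): 4 holes -> [(0, 4), (0, 5), (0, 6), (0, 7)]
Unfold 3 (reflect across v@4): 8 holes -> [(0, 0), (0, 1), (0, 2), (0, 3), (0, 4), (0, 5), (0, 6), (0, 7)]
Unfold 4 (reflect across h@1): 16 holes -> [(0, 0), (0, 1), (0, 2), (0, 3), (0, 4), (0, 5), (0, 6), (0, 7), (1, 0), (1, 1), (1, 2), (1, 3), (1, 4), (1, 5), (1, 6), (1, 7)]
Unfold 5 (reflect across h@2): 32 holes -> [(0, 0), (0, 1), (0, 2), (0, 3), (0, 4), (0, 5), (0, 6), (0, 7), (1, 0), (1, 1), (1, 2), (1, 3), (1, 4), (1, 5), (1, 6), (1, 7), (2, 0), (2, 1), (2, 2), (2, 3), (2, 4), (2, 5), (2, 6), (2, 7), (3, 0), (3, 1), (3, 2), (3, 3), (3, 4), (3, 5), (3, 6), (3, 7)]
Holes: [(0, 0), (0, 1), (0, 2), (0, 3), (0, 4), (0, 5), (0, 6), (0, 7), (1, 0), (1, 1), (1, 2), (1, 3), (1, 4), (1, 5), (1, 6), (1, 7), (2, 0), (2, 1), (2, 2), (2, 3), (2, 4), (2, 5), (2, 6), (2, 7), (3, 0), (3, 1), (3, 2), (3, 3), (3, 4), (3, 5), (3, 6), (3, 7)]

Answer: yes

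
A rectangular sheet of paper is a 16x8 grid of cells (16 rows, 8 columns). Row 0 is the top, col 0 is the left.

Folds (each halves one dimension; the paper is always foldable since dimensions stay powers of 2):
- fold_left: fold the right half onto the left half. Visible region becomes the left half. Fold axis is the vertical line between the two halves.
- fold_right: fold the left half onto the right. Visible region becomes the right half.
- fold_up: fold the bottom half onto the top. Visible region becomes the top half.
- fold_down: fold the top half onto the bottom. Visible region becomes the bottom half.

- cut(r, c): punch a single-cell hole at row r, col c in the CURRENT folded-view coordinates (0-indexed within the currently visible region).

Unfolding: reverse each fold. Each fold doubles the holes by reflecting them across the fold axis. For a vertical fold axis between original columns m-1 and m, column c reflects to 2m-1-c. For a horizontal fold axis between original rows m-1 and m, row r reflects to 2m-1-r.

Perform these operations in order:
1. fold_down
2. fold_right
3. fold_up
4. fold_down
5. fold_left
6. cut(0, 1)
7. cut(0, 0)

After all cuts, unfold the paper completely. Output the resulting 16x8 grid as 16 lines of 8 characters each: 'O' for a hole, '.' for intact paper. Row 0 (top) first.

Op 1 fold_down: fold axis h@8; visible region now rows[8,16) x cols[0,8) = 8x8
Op 2 fold_right: fold axis v@4; visible region now rows[8,16) x cols[4,8) = 8x4
Op 3 fold_up: fold axis h@12; visible region now rows[8,12) x cols[4,8) = 4x4
Op 4 fold_down: fold axis h@10; visible region now rows[10,12) x cols[4,8) = 2x4
Op 5 fold_left: fold axis v@6; visible region now rows[10,12) x cols[4,6) = 2x2
Op 6 cut(0, 1): punch at orig (10,5); cuts so far [(10, 5)]; region rows[10,12) x cols[4,6) = 2x2
Op 7 cut(0, 0): punch at orig (10,4); cuts so far [(10, 4), (10, 5)]; region rows[10,12) x cols[4,6) = 2x2
Unfold 1 (reflect across v@6): 4 holes -> [(10, 4), (10, 5), (10, 6), (10, 7)]
Unfold 2 (reflect across h@10): 8 holes -> [(9, 4), (9, 5), (9, 6), (9, 7), (10, 4), (10, 5), (10, 6), (10, 7)]
Unfold 3 (reflect across h@12): 16 holes -> [(9, 4), (9, 5), (9, 6), (9, 7), (10, 4), (10, 5), (10, 6), (10, 7), (13, 4), (13, 5), (13, 6), (13, 7), (14, 4), (14, 5), (14, 6), (14, 7)]
Unfold 4 (reflect across v@4): 32 holes -> [(9, 0), (9, 1), (9, 2), (9, 3), (9, 4), (9, 5), (9, 6), (9, 7), (10, 0), (10, 1), (10, 2), (10, 3), (10, 4), (10, 5), (10, 6), (10, 7), (13, 0), (13, 1), (13, 2), (13, 3), (13, 4), (13, 5), (13, 6), (13, 7), (14, 0), (14, 1), (14, 2), (14, 3), (14, 4), (14, 5), (14, 6), (14, 7)]
Unfold 5 (reflect across h@8): 64 holes -> [(1, 0), (1, 1), (1, 2), (1, 3), (1, 4), (1, 5), (1, 6), (1, 7), (2, 0), (2, 1), (2, 2), (2, 3), (2, 4), (2, 5), (2, 6), (2, 7), (5, 0), (5, 1), (5, 2), (5, 3), (5, 4), (5, 5), (5, 6), (5, 7), (6, 0), (6, 1), (6, 2), (6, 3), (6, 4), (6, 5), (6, 6), (6, 7), (9, 0), (9, 1), (9, 2), (9, 3), (9, 4), (9, 5), (9, 6), (9, 7), (10, 0), (10, 1), (10, 2), (10, 3), (10, 4), (10, 5), (10, 6), (10, 7), (13, 0), (13, 1), (13, 2), (13, 3), (13, 4), (13, 5), (13, 6), (13, 7), (14, 0), (14, 1), (14, 2), (14, 3), (14, 4), (14, 5), (14, 6), (14, 7)]

Answer: ........
OOOOOOOO
OOOOOOOO
........
........
OOOOOOOO
OOOOOOOO
........
........
OOOOOOOO
OOOOOOOO
........
........
OOOOOOOO
OOOOOOOO
........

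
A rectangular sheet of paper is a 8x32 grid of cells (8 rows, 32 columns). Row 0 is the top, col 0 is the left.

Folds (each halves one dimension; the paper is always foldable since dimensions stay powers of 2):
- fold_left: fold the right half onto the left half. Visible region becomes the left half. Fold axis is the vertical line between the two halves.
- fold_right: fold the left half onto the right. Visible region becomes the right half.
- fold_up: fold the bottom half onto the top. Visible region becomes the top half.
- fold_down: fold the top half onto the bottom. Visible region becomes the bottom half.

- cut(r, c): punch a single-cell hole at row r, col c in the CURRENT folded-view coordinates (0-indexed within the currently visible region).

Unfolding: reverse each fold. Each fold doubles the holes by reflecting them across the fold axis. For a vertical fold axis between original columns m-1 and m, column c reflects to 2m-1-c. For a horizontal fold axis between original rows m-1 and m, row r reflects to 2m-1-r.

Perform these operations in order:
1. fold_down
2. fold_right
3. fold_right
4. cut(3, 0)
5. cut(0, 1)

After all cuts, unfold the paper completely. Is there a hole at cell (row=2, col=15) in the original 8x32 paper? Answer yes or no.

Answer: no

Derivation:
Op 1 fold_down: fold axis h@4; visible region now rows[4,8) x cols[0,32) = 4x32
Op 2 fold_right: fold axis v@16; visible region now rows[4,8) x cols[16,32) = 4x16
Op 3 fold_right: fold axis v@24; visible region now rows[4,8) x cols[24,32) = 4x8
Op 4 cut(3, 0): punch at orig (7,24); cuts so far [(7, 24)]; region rows[4,8) x cols[24,32) = 4x8
Op 5 cut(0, 1): punch at orig (4,25); cuts so far [(4, 25), (7, 24)]; region rows[4,8) x cols[24,32) = 4x8
Unfold 1 (reflect across v@24): 4 holes -> [(4, 22), (4, 25), (7, 23), (7, 24)]
Unfold 2 (reflect across v@16): 8 holes -> [(4, 6), (4, 9), (4, 22), (4, 25), (7, 7), (7, 8), (7, 23), (7, 24)]
Unfold 3 (reflect across h@4): 16 holes -> [(0, 7), (0, 8), (0, 23), (0, 24), (3, 6), (3, 9), (3, 22), (3, 25), (4, 6), (4, 9), (4, 22), (4, 25), (7, 7), (7, 8), (7, 23), (7, 24)]
Holes: [(0, 7), (0, 8), (0, 23), (0, 24), (3, 6), (3, 9), (3, 22), (3, 25), (4, 6), (4, 9), (4, 22), (4, 25), (7, 7), (7, 8), (7, 23), (7, 24)]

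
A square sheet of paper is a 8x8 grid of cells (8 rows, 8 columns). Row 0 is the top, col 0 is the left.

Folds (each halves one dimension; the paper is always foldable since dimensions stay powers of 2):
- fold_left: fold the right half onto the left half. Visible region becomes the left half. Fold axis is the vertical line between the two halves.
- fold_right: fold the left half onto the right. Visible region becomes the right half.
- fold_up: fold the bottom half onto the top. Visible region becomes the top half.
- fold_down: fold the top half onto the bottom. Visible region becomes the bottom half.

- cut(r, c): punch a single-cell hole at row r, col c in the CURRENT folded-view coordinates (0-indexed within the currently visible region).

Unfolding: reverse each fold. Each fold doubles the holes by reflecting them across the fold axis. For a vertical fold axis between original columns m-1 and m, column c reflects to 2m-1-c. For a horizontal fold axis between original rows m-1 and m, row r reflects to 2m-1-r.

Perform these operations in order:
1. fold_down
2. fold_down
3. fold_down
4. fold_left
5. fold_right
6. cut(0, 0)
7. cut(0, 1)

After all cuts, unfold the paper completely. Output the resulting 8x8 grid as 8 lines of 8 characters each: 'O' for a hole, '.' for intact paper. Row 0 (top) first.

Op 1 fold_down: fold axis h@4; visible region now rows[4,8) x cols[0,8) = 4x8
Op 2 fold_down: fold axis h@6; visible region now rows[6,8) x cols[0,8) = 2x8
Op 3 fold_down: fold axis h@7; visible region now rows[7,8) x cols[0,8) = 1x8
Op 4 fold_left: fold axis v@4; visible region now rows[7,8) x cols[0,4) = 1x4
Op 5 fold_right: fold axis v@2; visible region now rows[7,8) x cols[2,4) = 1x2
Op 6 cut(0, 0): punch at orig (7,2); cuts so far [(7, 2)]; region rows[7,8) x cols[2,4) = 1x2
Op 7 cut(0, 1): punch at orig (7,3); cuts so far [(7, 2), (7, 3)]; region rows[7,8) x cols[2,4) = 1x2
Unfold 1 (reflect across v@2): 4 holes -> [(7, 0), (7, 1), (7, 2), (7, 3)]
Unfold 2 (reflect across v@4): 8 holes -> [(7, 0), (7, 1), (7, 2), (7, 3), (7, 4), (7, 5), (7, 6), (7, 7)]
Unfold 3 (reflect across h@7): 16 holes -> [(6, 0), (6, 1), (6, 2), (6, 3), (6, 4), (6, 5), (6, 6), (6, 7), (7, 0), (7, 1), (7, 2), (7, 3), (7, 4), (7, 5), (7, 6), (7, 7)]
Unfold 4 (reflect across h@6): 32 holes -> [(4, 0), (4, 1), (4, 2), (4, 3), (4, 4), (4, 5), (4, 6), (4, 7), (5, 0), (5, 1), (5, 2), (5, 3), (5, 4), (5, 5), (5, 6), (5, 7), (6, 0), (6, 1), (6, 2), (6, 3), (6, 4), (6, 5), (6, 6), (6, 7), (7, 0), (7, 1), (7, 2), (7, 3), (7, 4), (7, 5), (7, 6), (7, 7)]
Unfold 5 (reflect across h@4): 64 holes -> [(0, 0), (0, 1), (0, 2), (0, 3), (0, 4), (0, 5), (0, 6), (0, 7), (1, 0), (1, 1), (1, 2), (1, 3), (1, 4), (1, 5), (1, 6), (1, 7), (2, 0), (2, 1), (2, 2), (2, 3), (2, 4), (2, 5), (2, 6), (2, 7), (3, 0), (3, 1), (3, 2), (3, 3), (3, 4), (3, 5), (3, 6), (3, 7), (4, 0), (4, 1), (4, 2), (4, 3), (4, 4), (4, 5), (4, 6), (4, 7), (5, 0), (5, 1), (5, 2), (5, 3), (5, 4), (5, 5), (5, 6), (5, 7), (6, 0), (6, 1), (6, 2), (6, 3), (6, 4), (6, 5), (6, 6), (6, 7), (7, 0), (7, 1), (7, 2), (7, 3), (7, 4), (7, 5), (7, 6), (7, 7)]

Answer: OOOOOOOO
OOOOOOOO
OOOOOOOO
OOOOOOOO
OOOOOOOO
OOOOOOOO
OOOOOOOO
OOOOOOOO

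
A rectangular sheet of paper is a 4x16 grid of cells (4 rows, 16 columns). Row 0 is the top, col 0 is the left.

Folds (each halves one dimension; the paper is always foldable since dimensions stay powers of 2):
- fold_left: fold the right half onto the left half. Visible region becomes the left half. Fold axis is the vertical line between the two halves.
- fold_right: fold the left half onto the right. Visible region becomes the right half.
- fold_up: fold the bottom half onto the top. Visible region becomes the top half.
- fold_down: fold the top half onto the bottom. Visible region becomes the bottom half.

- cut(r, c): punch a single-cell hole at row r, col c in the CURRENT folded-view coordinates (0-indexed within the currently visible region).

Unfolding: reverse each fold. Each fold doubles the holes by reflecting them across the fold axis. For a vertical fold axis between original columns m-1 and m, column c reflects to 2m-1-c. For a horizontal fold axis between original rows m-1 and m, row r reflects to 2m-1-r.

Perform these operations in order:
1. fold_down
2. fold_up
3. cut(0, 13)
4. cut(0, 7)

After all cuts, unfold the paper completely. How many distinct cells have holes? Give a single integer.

Op 1 fold_down: fold axis h@2; visible region now rows[2,4) x cols[0,16) = 2x16
Op 2 fold_up: fold axis h@3; visible region now rows[2,3) x cols[0,16) = 1x16
Op 3 cut(0, 13): punch at orig (2,13); cuts so far [(2, 13)]; region rows[2,3) x cols[0,16) = 1x16
Op 4 cut(0, 7): punch at orig (2,7); cuts so far [(2, 7), (2, 13)]; region rows[2,3) x cols[0,16) = 1x16
Unfold 1 (reflect across h@3): 4 holes -> [(2, 7), (2, 13), (3, 7), (3, 13)]
Unfold 2 (reflect across h@2): 8 holes -> [(0, 7), (0, 13), (1, 7), (1, 13), (2, 7), (2, 13), (3, 7), (3, 13)]

Answer: 8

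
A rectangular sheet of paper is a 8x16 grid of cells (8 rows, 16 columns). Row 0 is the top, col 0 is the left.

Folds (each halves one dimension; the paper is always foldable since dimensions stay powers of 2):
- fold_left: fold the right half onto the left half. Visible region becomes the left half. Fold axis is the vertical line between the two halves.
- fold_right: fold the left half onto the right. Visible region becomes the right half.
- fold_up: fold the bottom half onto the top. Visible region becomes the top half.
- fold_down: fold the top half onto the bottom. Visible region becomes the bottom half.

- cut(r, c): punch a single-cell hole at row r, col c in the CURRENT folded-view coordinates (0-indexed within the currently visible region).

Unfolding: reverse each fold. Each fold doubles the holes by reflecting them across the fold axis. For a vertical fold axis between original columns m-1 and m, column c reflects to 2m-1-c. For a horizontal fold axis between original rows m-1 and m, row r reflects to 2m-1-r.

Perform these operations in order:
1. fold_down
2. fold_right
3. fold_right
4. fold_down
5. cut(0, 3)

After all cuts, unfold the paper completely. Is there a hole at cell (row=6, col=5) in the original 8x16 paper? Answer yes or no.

Op 1 fold_down: fold axis h@4; visible region now rows[4,8) x cols[0,16) = 4x16
Op 2 fold_right: fold axis v@8; visible region now rows[4,8) x cols[8,16) = 4x8
Op 3 fold_right: fold axis v@12; visible region now rows[4,8) x cols[12,16) = 4x4
Op 4 fold_down: fold axis h@6; visible region now rows[6,8) x cols[12,16) = 2x4
Op 5 cut(0, 3): punch at orig (6,15); cuts so far [(6, 15)]; region rows[6,8) x cols[12,16) = 2x4
Unfold 1 (reflect across h@6): 2 holes -> [(5, 15), (6, 15)]
Unfold 2 (reflect across v@12): 4 holes -> [(5, 8), (5, 15), (6, 8), (6, 15)]
Unfold 3 (reflect across v@8): 8 holes -> [(5, 0), (5, 7), (5, 8), (5, 15), (6, 0), (6, 7), (6, 8), (6, 15)]
Unfold 4 (reflect across h@4): 16 holes -> [(1, 0), (1, 7), (1, 8), (1, 15), (2, 0), (2, 7), (2, 8), (2, 15), (5, 0), (5, 7), (5, 8), (5, 15), (6, 0), (6, 7), (6, 8), (6, 15)]
Holes: [(1, 0), (1, 7), (1, 8), (1, 15), (2, 0), (2, 7), (2, 8), (2, 15), (5, 0), (5, 7), (5, 8), (5, 15), (6, 0), (6, 7), (6, 8), (6, 15)]

Answer: no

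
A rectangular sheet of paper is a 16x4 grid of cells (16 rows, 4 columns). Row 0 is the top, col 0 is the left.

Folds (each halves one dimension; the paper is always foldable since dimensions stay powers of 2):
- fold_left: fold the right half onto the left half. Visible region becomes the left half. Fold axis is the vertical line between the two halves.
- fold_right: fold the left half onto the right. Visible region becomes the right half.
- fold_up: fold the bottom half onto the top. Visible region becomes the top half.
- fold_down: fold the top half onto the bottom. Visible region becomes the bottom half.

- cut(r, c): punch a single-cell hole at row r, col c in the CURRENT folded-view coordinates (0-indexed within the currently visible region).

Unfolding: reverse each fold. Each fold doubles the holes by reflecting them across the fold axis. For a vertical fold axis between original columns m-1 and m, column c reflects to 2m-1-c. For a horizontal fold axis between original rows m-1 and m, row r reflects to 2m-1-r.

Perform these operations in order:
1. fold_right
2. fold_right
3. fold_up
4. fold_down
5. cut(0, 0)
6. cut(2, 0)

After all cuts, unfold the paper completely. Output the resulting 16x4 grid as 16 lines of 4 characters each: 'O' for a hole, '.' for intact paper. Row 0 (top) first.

Answer: ....
OOOO
....
OOOO
OOOO
....
OOOO
....
....
OOOO
....
OOOO
OOOO
....
OOOO
....

Derivation:
Op 1 fold_right: fold axis v@2; visible region now rows[0,16) x cols[2,4) = 16x2
Op 2 fold_right: fold axis v@3; visible region now rows[0,16) x cols[3,4) = 16x1
Op 3 fold_up: fold axis h@8; visible region now rows[0,8) x cols[3,4) = 8x1
Op 4 fold_down: fold axis h@4; visible region now rows[4,8) x cols[3,4) = 4x1
Op 5 cut(0, 0): punch at orig (4,3); cuts so far [(4, 3)]; region rows[4,8) x cols[3,4) = 4x1
Op 6 cut(2, 0): punch at orig (6,3); cuts so far [(4, 3), (6, 3)]; region rows[4,8) x cols[3,4) = 4x1
Unfold 1 (reflect across h@4): 4 holes -> [(1, 3), (3, 3), (4, 3), (6, 3)]
Unfold 2 (reflect across h@8): 8 holes -> [(1, 3), (3, 3), (4, 3), (6, 3), (9, 3), (11, 3), (12, 3), (14, 3)]
Unfold 3 (reflect across v@3): 16 holes -> [(1, 2), (1, 3), (3, 2), (3, 3), (4, 2), (4, 3), (6, 2), (6, 3), (9, 2), (9, 3), (11, 2), (11, 3), (12, 2), (12, 3), (14, 2), (14, 3)]
Unfold 4 (reflect across v@2): 32 holes -> [(1, 0), (1, 1), (1, 2), (1, 3), (3, 0), (3, 1), (3, 2), (3, 3), (4, 0), (4, 1), (4, 2), (4, 3), (6, 0), (6, 1), (6, 2), (6, 3), (9, 0), (9, 1), (9, 2), (9, 3), (11, 0), (11, 1), (11, 2), (11, 3), (12, 0), (12, 1), (12, 2), (12, 3), (14, 0), (14, 1), (14, 2), (14, 3)]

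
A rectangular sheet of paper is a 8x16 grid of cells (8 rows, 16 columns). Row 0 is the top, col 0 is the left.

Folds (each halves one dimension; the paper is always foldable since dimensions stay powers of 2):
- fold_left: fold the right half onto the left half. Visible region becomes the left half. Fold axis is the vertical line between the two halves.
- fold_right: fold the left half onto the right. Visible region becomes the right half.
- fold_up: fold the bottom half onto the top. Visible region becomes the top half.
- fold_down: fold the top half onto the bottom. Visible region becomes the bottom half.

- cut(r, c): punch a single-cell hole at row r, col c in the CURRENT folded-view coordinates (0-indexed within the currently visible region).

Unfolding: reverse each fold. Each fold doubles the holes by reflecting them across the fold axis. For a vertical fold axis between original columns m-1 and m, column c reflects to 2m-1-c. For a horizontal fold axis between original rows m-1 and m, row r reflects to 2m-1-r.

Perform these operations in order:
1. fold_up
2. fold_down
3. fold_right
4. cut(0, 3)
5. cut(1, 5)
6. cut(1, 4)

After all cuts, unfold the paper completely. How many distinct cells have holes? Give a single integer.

Op 1 fold_up: fold axis h@4; visible region now rows[0,4) x cols[0,16) = 4x16
Op 2 fold_down: fold axis h@2; visible region now rows[2,4) x cols[0,16) = 2x16
Op 3 fold_right: fold axis v@8; visible region now rows[2,4) x cols[8,16) = 2x8
Op 4 cut(0, 3): punch at orig (2,11); cuts so far [(2, 11)]; region rows[2,4) x cols[8,16) = 2x8
Op 5 cut(1, 5): punch at orig (3,13); cuts so far [(2, 11), (3, 13)]; region rows[2,4) x cols[8,16) = 2x8
Op 6 cut(1, 4): punch at orig (3,12); cuts so far [(2, 11), (3, 12), (3, 13)]; region rows[2,4) x cols[8,16) = 2x8
Unfold 1 (reflect across v@8): 6 holes -> [(2, 4), (2, 11), (3, 2), (3, 3), (3, 12), (3, 13)]
Unfold 2 (reflect across h@2): 12 holes -> [(0, 2), (0, 3), (0, 12), (0, 13), (1, 4), (1, 11), (2, 4), (2, 11), (3, 2), (3, 3), (3, 12), (3, 13)]
Unfold 3 (reflect across h@4): 24 holes -> [(0, 2), (0, 3), (0, 12), (0, 13), (1, 4), (1, 11), (2, 4), (2, 11), (3, 2), (3, 3), (3, 12), (3, 13), (4, 2), (4, 3), (4, 12), (4, 13), (5, 4), (5, 11), (6, 4), (6, 11), (7, 2), (7, 3), (7, 12), (7, 13)]

Answer: 24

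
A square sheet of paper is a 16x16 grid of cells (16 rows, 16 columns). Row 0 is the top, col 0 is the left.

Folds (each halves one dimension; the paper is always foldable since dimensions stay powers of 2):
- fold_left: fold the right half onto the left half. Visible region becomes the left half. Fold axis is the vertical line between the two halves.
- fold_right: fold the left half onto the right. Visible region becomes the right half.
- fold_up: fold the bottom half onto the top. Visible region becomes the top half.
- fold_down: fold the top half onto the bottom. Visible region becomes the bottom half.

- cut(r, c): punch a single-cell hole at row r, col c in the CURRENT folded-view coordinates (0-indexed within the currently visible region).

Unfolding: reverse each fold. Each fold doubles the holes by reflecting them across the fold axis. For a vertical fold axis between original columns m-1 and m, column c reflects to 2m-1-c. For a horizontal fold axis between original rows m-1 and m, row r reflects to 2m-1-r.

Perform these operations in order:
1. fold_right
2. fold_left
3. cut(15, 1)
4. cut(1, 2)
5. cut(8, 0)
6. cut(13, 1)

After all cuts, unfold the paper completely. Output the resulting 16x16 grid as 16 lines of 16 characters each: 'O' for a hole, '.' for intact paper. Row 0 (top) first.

Answer: ................
..O..O....O..O..
................
................
................
................
................
................
O......OO......O
................
................
................
................
.O....O..O....O.
................
.O....O..O....O.

Derivation:
Op 1 fold_right: fold axis v@8; visible region now rows[0,16) x cols[8,16) = 16x8
Op 2 fold_left: fold axis v@12; visible region now rows[0,16) x cols[8,12) = 16x4
Op 3 cut(15, 1): punch at orig (15,9); cuts so far [(15, 9)]; region rows[0,16) x cols[8,12) = 16x4
Op 4 cut(1, 2): punch at orig (1,10); cuts so far [(1, 10), (15, 9)]; region rows[0,16) x cols[8,12) = 16x4
Op 5 cut(8, 0): punch at orig (8,8); cuts so far [(1, 10), (8, 8), (15, 9)]; region rows[0,16) x cols[8,12) = 16x4
Op 6 cut(13, 1): punch at orig (13,9); cuts so far [(1, 10), (8, 8), (13, 9), (15, 9)]; region rows[0,16) x cols[8,12) = 16x4
Unfold 1 (reflect across v@12): 8 holes -> [(1, 10), (1, 13), (8, 8), (8, 15), (13, 9), (13, 14), (15, 9), (15, 14)]
Unfold 2 (reflect across v@8): 16 holes -> [(1, 2), (1, 5), (1, 10), (1, 13), (8, 0), (8, 7), (8, 8), (8, 15), (13, 1), (13, 6), (13, 9), (13, 14), (15, 1), (15, 6), (15, 9), (15, 14)]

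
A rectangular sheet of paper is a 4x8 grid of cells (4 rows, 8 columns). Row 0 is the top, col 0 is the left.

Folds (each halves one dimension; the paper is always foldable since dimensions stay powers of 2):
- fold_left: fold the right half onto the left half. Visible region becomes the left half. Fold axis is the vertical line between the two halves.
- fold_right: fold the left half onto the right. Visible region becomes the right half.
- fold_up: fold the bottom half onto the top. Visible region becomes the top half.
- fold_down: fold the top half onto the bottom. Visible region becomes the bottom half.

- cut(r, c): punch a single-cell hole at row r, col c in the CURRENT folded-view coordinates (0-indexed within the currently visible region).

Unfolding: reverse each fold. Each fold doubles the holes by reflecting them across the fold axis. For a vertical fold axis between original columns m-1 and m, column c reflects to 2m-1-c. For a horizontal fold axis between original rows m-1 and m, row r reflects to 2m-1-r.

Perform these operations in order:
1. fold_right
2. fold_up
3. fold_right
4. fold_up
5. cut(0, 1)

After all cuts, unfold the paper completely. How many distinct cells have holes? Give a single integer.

Answer: 16

Derivation:
Op 1 fold_right: fold axis v@4; visible region now rows[0,4) x cols[4,8) = 4x4
Op 2 fold_up: fold axis h@2; visible region now rows[0,2) x cols[4,8) = 2x4
Op 3 fold_right: fold axis v@6; visible region now rows[0,2) x cols[6,8) = 2x2
Op 4 fold_up: fold axis h@1; visible region now rows[0,1) x cols[6,8) = 1x2
Op 5 cut(0, 1): punch at orig (0,7); cuts so far [(0, 7)]; region rows[0,1) x cols[6,8) = 1x2
Unfold 1 (reflect across h@1): 2 holes -> [(0, 7), (1, 7)]
Unfold 2 (reflect across v@6): 4 holes -> [(0, 4), (0, 7), (1, 4), (1, 7)]
Unfold 3 (reflect across h@2): 8 holes -> [(0, 4), (0, 7), (1, 4), (1, 7), (2, 4), (2, 7), (3, 4), (3, 7)]
Unfold 4 (reflect across v@4): 16 holes -> [(0, 0), (0, 3), (0, 4), (0, 7), (1, 0), (1, 3), (1, 4), (1, 7), (2, 0), (2, 3), (2, 4), (2, 7), (3, 0), (3, 3), (3, 4), (3, 7)]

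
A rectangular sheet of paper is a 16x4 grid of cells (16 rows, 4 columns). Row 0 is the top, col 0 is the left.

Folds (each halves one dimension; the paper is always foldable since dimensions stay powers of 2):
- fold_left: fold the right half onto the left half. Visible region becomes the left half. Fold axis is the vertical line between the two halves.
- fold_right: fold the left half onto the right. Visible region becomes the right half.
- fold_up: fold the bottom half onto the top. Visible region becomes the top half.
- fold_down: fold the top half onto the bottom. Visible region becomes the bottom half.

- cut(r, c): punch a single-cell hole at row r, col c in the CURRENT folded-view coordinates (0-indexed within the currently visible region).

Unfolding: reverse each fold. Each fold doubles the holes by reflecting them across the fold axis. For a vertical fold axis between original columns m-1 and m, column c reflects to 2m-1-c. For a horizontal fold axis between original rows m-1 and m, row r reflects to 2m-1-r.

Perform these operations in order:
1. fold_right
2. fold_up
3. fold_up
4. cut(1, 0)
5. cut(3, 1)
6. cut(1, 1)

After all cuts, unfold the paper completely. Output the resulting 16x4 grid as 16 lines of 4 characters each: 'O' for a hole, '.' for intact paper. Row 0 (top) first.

Answer: ....
OOOO
....
O..O
O..O
....
OOOO
....
....
OOOO
....
O..O
O..O
....
OOOO
....

Derivation:
Op 1 fold_right: fold axis v@2; visible region now rows[0,16) x cols[2,4) = 16x2
Op 2 fold_up: fold axis h@8; visible region now rows[0,8) x cols[2,4) = 8x2
Op 3 fold_up: fold axis h@4; visible region now rows[0,4) x cols[2,4) = 4x2
Op 4 cut(1, 0): punch at orig (1,2); cuts so far [(1, 2)]; region rows[0,4) x cols[2,4) = 4x2
Op 5 cut(3, 1): punch at orig (3,3); cuts so far [(1, 2), (3, 3)]; region rows[0,4) x cols[2,4) = 4x2
Op 6 cut(1, 1): punch at orig (1,3); cuts so far [(1, 2), (1, 3), (3, 3)]; region rows[0,4) x cols[2,4) = 4x2
Unfold 1 (reflect across h@4): 6 holes -> [(1, 2), (1, 3), (3, 3), (4, 3), (6, 2), (6, 3)]
Unfold 2 (reflect across h@8): 12 holes -> [(1, 2), (1, 3), (3, 3), (4, 3), (6, 2), (6, 3), (9, 2), (9, 3), (11, 3), (12, 3), (14, 2), (14, 3)]
Unfold 3 (reflect across v@2): 24 holes -> [(1, 0), (1, 1), (1, 2), (1, 3), (3, 0), (3, 3), (4, 0), (4, 3), (6, 0), (6, 1), (6, 2), (6, 3), (9, 0), (9, 1), (9, 2), (9, 3), (11, 0), (11, 3), (12, 0), (12, 3), (14, 0), (14, 1), (14, 2), (14, 3)]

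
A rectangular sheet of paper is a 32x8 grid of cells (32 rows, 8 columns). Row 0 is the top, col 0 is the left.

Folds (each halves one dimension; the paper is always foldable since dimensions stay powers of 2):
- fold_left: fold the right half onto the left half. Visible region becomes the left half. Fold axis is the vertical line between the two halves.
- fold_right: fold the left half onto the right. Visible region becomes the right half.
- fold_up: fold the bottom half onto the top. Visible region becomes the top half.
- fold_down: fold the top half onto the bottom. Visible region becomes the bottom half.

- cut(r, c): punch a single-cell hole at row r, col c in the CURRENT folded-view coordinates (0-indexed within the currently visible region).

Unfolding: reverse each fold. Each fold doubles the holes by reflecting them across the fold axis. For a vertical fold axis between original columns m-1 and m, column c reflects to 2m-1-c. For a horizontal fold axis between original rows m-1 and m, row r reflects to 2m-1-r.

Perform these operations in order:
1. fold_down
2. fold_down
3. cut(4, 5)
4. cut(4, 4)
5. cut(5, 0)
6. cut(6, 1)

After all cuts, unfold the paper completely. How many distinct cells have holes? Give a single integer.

Answer: 16

Derivation:
Op 1 fold_down: fold axis h@16; visible region now rows[16,32) x cols[0,8) = 16x8
Op 2 fold_down: fold axis h@24; visible region now rows[24,32) x cols[0,8) = 8x8
Op 3 cut(4, 5): punch at orig (28,5); cuts so far [(28, 5)]; region rows[24,32) x cols[0,8) = 8x8
Op 4 cut(4, 4): punch at orig (28,4); cuts so far [(28, 4), (28, 5)]; region rows[24,32) x cols[0,8) = 8x8
Op 5 cut(5, 0): punch at orig (29,0); cuts so far [(28, 4), (28, 5), (29, 0)]; region rows[24,32) x cols[0,8) = 8x8
Op 6 cut(6, 1): punch at orig (30,1); cuts so far [(28, 4), (28, 5), (29, 0), (30, 1)]; region rows[24,32) x cols[0,8) = 8x8
Unfold 1 (reflect across h@24): 8 holes -> [(17, 1), (18, 0), (19, 4), (19, 5), (28, 4), (28, 5), (29, 0), (30, 1)]
Unfold 2 (reflect across h@16): 16 holes -> [(1, 1), (2, 0), (3, 4), (3, 5), (12, 4), (12, 5), (13, 0), (14, 1), (17, 1), (18, 0), (19, 4), (19, 5), (28, 4), (28, 5), (29, 0), (30, 1)]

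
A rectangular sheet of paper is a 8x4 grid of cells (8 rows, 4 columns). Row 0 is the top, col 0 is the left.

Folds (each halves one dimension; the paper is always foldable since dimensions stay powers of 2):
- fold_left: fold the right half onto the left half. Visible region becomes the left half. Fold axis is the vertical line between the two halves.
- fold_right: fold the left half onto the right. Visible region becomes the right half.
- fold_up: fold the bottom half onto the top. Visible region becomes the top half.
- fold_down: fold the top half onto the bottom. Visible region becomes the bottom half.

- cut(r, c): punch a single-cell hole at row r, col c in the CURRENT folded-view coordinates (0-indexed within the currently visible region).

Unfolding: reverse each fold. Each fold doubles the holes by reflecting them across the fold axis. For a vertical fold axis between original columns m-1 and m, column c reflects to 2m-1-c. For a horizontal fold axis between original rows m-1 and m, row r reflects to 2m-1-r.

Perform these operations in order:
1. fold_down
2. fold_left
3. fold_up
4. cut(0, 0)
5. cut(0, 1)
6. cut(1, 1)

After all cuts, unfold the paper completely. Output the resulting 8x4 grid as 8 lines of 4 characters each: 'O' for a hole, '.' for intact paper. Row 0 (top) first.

Answer: OOOO
.OO.
.OO.
OOOO
OOOO
.OO.
.OO.
OOOO

Derivation:
Op 1 fold_down: fold axis h@4; visible region now rows[4,8) x cols[0,4) = 4x4
Op 2 fold_left: fold axis v@2; visible region now rows[4,8) x cols[0,2) = 4x2
Op 3 fold_up: fold axis h@6; visible region now rows[4,6) x cols[0,2) = 2x2
Op 4 cut(0, 0): punch at orig (4,0); cuts so far [(4, 0)]; region rows[4,6) x cols[0,2) = 2x2
Op 5 cut(0, 1): punch at orig (4,1); cuts so far [(4, 0), (4, 1)]; region rows[4,6) x cols[0,2) = 2x2
Op 6 cut(1, 1): punch at orig (5,1); cuts so far [(4, 0), (4, 1), (5, 1)]; region rows[4,6) x cols[0,2) = 2x2
Unfold 1 (reflect across h@6): 6 holes -> [(4, 0), (4, 1), (5, 1), (6, 1), (7, 0), (7, 1)]
Unfold 2 (reflect across v@2): 12 holes -> [(4, 0), (4, 1), (4, 2), (4, 3), (5, 1), (5, 2), (6, 1), (6, 2), (7, 0), (7, 1), (7, 2), (7, 3)]
Unfold 3 (reflect across h@4): 24 holes -> [(0, 0), (0, 1), (0, 2), (0, 3), (1, 1), (1, 2), (2, 1), (2, 2), (3, 0), (3, 1), (3, 2), (3, 3), (4, 0), (4, 1), (4, 2), (4, 3), (5, 1), (5, 2), (6, 1), (6, 2), (7, 0), (7, 1), (7, 2), (7, 3)]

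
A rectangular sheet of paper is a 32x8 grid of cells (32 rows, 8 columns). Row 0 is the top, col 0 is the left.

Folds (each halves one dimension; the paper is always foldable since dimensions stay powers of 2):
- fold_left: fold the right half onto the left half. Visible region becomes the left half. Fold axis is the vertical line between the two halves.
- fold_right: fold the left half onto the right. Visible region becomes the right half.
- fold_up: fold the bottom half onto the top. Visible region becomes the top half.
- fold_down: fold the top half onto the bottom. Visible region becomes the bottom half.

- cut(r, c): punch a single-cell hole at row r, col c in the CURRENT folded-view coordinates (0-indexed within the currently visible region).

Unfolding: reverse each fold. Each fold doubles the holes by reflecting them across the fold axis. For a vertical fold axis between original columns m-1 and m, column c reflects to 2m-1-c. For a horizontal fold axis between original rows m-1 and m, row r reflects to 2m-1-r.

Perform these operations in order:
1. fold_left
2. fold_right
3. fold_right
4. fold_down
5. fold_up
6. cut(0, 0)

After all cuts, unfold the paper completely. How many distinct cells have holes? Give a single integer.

Answer: 32

Derivation:
Op 1 fold_left: fold axis v@4; visible region now rows[0,32) x cols[0,4) = 32x4
Op 2 fold_right: fold axis v@2; visible region now rows[0,32) x cols[2,4) = 32x2
Op 3 fold_right: fold axis v@3; visible region now rows[0,32) x cols[3,4) = 32x1
Op 4 fold_down: fold axis h@16; visible region now rows[16,32) x cols[3,4) = 16x1
Op 5 fold_up: fold axis h@24; visible region now rows[16,24) x cols[3,4) = 8x1
Op 6 cut(0, 0): punch at orig (16,3); cuts so far [(16, 3)]; region rows[16,24) x cols[3,4) = 8x1
Unfold 1 (reflect across h@24): 2 holes -> [(16, 3), (31, 3)]
Unfold 2 (reflect across h@16): 4 holes -> [(0, 3), (15, 3), (16, 3), (31, 3)]
Unfold 3 (reflect across v@3): 8 holes -> [(0, 2), (0, 3), (15, 2), (15, 3), (16, 2), (16, 3), (31, 2), (31, 3)]
Unfold 4 (reflect across v@2): 16 holes -> [(0, 0), (0, 1), (0, 2), (0, 3), (15, 0), (15, 1), (15, 2), (15, 3), (16, 0), (16, 1), (16, 2), (16, 3), (31, 0), (31, 1), (31, 2), (31, 3)]
Unfold 5 (reflect across v@4): 32 holes -> [(0, 0), (0, 1), (0, 2), (0, 3), (0, 4), (0, 5), (0, 6), (0, 7), (15, 0), (15, 1), (15, 2), (15, 3), (15, 4), (15, 5), (15, 6), (15, 7), (16, 0), (16, 1), (16, 2), (16, 3), (16, 4), (16, 5), (16, 6), (16, 7), (31, 0), (31, 1), (31, 2), (31, 3), (31, 4), (31, 5), (31, 6), (31, 7)]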